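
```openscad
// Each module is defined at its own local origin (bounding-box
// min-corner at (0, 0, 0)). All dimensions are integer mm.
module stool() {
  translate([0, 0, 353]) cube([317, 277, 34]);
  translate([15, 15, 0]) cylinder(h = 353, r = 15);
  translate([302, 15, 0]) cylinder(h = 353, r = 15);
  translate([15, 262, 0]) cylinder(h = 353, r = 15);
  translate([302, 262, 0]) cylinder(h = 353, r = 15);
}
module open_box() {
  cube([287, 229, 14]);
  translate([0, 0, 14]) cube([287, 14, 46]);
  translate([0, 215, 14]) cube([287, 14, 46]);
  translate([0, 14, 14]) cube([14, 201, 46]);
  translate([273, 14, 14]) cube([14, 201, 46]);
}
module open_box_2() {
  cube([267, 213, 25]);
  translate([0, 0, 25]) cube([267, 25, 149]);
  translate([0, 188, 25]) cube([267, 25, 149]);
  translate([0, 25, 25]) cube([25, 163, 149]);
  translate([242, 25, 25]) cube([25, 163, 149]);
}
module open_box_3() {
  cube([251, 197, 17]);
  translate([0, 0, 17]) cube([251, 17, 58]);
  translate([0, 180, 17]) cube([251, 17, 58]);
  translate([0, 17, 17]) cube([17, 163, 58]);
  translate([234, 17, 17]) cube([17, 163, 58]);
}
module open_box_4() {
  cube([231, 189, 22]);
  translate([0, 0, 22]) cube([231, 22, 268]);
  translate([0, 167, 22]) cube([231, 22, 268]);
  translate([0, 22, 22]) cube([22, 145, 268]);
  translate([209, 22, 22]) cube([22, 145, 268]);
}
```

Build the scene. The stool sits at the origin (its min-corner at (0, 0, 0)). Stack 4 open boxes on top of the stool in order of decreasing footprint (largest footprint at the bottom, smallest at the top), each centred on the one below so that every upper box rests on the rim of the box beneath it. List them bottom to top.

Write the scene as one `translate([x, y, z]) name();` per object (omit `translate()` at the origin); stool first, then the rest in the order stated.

stool();
translate([15, 24, 387]) open_box();
translate([25, 32, 447]) open_box_2();
translate([33, 40, 621]) open_box_3();
translate([43, 44, 696]) open_box_4();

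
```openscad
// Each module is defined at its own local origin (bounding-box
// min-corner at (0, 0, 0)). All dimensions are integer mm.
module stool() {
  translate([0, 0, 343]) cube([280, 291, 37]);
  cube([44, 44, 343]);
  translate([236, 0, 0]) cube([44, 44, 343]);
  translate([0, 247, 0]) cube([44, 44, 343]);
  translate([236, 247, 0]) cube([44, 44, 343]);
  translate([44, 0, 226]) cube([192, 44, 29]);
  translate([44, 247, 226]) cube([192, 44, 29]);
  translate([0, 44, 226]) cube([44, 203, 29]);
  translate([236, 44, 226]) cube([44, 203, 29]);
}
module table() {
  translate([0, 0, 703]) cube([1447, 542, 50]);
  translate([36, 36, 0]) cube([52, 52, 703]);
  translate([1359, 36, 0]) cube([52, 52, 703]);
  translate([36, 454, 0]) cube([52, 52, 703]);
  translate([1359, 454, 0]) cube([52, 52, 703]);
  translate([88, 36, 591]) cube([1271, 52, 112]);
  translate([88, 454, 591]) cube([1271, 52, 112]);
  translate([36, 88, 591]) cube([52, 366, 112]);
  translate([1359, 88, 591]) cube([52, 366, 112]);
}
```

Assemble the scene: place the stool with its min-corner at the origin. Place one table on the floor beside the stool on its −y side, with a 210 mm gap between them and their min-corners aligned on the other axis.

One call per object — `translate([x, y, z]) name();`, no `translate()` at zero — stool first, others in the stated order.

stool();
translate([0, -752, 0]) table();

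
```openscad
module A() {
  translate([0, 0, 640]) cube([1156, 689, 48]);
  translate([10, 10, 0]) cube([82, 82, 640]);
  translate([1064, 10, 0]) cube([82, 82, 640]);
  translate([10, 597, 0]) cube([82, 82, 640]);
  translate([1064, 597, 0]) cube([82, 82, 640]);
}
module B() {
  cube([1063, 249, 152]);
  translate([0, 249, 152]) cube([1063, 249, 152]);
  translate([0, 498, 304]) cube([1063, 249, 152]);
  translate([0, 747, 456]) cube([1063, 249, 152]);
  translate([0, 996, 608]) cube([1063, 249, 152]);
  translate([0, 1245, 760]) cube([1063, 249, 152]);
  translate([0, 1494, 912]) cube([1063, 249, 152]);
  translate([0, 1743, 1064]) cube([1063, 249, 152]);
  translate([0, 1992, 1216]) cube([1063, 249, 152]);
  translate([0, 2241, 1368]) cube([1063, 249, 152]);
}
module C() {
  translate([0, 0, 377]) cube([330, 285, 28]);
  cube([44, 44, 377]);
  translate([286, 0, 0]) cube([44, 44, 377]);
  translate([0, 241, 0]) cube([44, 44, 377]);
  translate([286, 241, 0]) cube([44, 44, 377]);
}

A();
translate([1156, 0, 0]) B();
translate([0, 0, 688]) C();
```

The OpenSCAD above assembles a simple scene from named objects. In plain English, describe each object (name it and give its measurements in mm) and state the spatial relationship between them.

A is a table with a 1156×689 mm rectangular top, 48 mm thick, top surface at z = 688 mm, supported by four 82×82 mm square legs, each inset 10 mm from the nearest pair of top edges, running from the floor.

B is a straight staircase of 10 solid steps. Each step is 1063 mm wide (x), 249 mm deep (y, the going) and 152 mm tall (the rise). The first step rests on the floor; each subsequent step sits one going further in +y and one rise higher in +z, directly behind and above the previous step with no overlap.

C is a four-legged stool. The seat is 330×285 mm, 28 mm thick, top at z = 405 mm. It stands on four square legs, each 44×44 mm in cross-section, from z = 0 to the seat underside, each flush with a corner of the seat.

The staircase is against the table's +x side, with their −y faces flush. The stool is on top of the table.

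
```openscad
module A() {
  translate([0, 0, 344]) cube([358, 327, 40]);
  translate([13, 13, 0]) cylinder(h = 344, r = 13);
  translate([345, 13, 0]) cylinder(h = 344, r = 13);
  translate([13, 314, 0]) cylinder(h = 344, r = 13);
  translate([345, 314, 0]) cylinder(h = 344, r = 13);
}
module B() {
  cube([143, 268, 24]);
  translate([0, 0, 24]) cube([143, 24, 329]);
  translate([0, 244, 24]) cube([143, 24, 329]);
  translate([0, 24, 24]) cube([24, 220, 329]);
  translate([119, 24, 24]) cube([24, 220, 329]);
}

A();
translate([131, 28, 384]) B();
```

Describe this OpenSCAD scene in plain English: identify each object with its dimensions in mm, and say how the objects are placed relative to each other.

A is a simple wooden stool: a rectangular seat 358 mm (x) by 327 mm (y), 40 mm thick, top face at z = 384 mm, on four round legs, each 26 mm in diameter. The legs rest on z = 0, each leg's axis is inset half a diameter from the nearest pair of seat edges (so the leg's bounding box is flush with the corner).

B is an open storage box with external size 143×268×353 mm and wall thickness 24 mm (the base is also 24 mm thick). The base covers the whole footprint; the four walls stand on the base, with the y-facing walls full-width and the x-facing walls fitting between their inner faces.

The open box is on top of the stool.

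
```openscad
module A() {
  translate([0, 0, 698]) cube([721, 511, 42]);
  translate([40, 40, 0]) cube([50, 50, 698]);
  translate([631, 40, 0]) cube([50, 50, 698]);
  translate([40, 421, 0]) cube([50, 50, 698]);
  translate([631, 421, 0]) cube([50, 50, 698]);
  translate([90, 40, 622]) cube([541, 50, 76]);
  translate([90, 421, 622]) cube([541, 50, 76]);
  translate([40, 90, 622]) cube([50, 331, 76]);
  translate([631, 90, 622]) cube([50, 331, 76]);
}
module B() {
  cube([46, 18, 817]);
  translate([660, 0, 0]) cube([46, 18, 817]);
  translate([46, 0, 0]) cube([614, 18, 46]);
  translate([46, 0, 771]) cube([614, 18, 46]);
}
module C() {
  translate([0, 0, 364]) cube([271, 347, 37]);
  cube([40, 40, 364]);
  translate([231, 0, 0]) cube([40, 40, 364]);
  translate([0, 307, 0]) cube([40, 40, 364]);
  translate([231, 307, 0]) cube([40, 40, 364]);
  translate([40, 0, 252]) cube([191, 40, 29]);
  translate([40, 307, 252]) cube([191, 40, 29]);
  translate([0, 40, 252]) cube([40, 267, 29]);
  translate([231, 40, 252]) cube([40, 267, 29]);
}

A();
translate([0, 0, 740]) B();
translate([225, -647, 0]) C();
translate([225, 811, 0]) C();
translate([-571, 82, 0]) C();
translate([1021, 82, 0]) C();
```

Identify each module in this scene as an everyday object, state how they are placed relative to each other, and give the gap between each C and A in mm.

Each stool's nearest face is 300 mm from the table's bounding box.

A is a table. B is a picture frame. C is a stool. The picture frame is on top of the table. Four stools sit around the table at the −y, +y, −x, +x sides. The gap between each stool and the table is 300 mm.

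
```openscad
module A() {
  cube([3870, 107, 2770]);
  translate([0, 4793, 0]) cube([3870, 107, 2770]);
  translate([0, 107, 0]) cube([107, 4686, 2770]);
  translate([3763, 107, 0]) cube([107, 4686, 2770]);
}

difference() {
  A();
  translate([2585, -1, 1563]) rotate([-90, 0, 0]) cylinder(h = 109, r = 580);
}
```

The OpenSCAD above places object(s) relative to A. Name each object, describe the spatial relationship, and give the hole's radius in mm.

The subtracted cylinder has r = 580 mm.

A is a house frame. The house frame has a circular hole through its front wall. The hole's radius is 580 mm.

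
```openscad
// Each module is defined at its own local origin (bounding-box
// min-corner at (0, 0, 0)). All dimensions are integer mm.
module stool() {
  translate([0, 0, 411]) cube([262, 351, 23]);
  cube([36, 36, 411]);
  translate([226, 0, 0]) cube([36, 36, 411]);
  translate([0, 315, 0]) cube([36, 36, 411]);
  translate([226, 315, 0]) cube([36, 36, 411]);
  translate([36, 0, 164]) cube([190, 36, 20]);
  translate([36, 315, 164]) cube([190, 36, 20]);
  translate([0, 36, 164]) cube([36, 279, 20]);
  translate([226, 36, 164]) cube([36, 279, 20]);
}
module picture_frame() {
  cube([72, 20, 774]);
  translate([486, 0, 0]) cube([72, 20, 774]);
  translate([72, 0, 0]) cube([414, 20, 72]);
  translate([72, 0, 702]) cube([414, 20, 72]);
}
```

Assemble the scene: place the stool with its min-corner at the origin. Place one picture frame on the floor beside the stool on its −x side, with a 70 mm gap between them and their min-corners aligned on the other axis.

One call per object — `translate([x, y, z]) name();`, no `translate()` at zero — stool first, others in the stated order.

stool();
translate([-628, 0, 0]) picture_frame();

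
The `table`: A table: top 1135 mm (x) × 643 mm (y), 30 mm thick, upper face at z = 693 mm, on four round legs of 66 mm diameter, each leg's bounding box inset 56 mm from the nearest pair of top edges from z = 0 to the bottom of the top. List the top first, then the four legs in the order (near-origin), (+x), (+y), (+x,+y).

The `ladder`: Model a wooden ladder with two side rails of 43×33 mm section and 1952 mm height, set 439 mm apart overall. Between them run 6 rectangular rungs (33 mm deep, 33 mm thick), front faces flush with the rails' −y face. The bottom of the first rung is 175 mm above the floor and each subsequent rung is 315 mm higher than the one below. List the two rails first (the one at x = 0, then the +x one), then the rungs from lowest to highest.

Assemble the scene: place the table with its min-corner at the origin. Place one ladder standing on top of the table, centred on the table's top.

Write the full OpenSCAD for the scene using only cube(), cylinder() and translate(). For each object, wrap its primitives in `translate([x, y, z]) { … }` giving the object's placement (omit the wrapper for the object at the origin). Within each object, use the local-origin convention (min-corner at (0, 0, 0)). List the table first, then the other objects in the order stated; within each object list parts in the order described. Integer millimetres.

translate([0, 0, 663]) cube([1135, 643, 30]);
translate([89, 89, 0]) cylinder(h = 663, r = 33);
translate([1046, 89, 0]) cylinder(h = 663, r = 33);
translate([89, 554, 0]) cylinder(h = 663, r = 33);
translate([1046, 554, 0]) cylinder(h = 663, r = 33);
translate([348, 305, 693]) {
  cube([43, 33, 1952]);
  translate([396, 0, 0]) cube([43, 33, 1952]);
  translate([43, 0, 175]) cube([353, 33, 33]);
  translate([43, 0, 490]) cube([353, 33, 33]);
  translate([43, 0, 805]) cube([353, 33, 33]);
  translate([43, 0, 1120]) cube([353, 33, 33]);
  translate([43, 0, 1435]) cube([353, 33, 33]);
  translate([43, 0, 1750]) cube([353, 33, 33]);
}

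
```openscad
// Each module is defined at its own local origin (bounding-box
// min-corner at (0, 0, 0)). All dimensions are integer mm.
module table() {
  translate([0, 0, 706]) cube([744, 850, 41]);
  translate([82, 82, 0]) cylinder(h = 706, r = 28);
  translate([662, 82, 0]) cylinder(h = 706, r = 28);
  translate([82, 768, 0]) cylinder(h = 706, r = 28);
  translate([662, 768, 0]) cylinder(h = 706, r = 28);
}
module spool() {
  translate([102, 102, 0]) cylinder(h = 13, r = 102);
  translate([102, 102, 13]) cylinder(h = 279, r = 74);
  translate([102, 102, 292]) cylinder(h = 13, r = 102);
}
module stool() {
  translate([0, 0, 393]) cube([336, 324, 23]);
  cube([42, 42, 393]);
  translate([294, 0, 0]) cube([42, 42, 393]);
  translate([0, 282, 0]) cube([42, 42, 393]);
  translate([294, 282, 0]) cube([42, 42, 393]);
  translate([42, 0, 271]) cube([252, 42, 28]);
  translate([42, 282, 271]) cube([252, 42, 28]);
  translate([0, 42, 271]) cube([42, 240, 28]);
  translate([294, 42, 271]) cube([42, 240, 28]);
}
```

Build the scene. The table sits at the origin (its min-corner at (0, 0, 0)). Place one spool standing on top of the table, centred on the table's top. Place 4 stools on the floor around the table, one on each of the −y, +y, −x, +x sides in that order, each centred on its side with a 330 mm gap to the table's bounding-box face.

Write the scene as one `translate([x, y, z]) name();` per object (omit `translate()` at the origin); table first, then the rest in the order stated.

table();
translate([270, 323, 747]) spool();
translate([204, -654, 0]) stool();
translate([204, 1180, 0]) stool();
translate([-666, 263, 0]) stool();
translate([1074, 263, 0]) stool();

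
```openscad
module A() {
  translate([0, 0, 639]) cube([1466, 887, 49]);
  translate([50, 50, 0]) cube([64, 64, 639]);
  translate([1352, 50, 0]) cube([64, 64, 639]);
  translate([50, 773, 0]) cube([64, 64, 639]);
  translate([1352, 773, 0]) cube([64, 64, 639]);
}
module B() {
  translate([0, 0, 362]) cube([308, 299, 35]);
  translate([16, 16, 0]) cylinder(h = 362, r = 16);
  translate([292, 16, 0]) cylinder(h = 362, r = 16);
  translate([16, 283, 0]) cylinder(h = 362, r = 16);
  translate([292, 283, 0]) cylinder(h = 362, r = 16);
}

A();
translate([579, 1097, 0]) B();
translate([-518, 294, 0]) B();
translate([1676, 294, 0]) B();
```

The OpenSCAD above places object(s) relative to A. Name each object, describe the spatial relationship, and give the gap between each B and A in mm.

Each stool's nearest face is 210 mm from the table's bounding box.

A is a table. B is a stool. Three stools sit around the table at the +y, −x, +x sides. The gap between each stool and the table is 210 mm.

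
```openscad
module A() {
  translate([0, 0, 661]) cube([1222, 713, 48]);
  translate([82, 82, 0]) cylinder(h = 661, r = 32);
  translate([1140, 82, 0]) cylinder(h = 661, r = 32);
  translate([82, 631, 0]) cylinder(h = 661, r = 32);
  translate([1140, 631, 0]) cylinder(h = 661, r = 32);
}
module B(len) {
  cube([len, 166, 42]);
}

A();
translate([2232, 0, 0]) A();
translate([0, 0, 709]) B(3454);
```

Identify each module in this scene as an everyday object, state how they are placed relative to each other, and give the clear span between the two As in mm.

Second table starts at x = 2232; first ends at x = 1222; clear span = 2232 − 1222 = 1010 mm.

A is a table. B is a beam. A beam spans the tops of two tables. The clear span between the two tables is 1010 mm.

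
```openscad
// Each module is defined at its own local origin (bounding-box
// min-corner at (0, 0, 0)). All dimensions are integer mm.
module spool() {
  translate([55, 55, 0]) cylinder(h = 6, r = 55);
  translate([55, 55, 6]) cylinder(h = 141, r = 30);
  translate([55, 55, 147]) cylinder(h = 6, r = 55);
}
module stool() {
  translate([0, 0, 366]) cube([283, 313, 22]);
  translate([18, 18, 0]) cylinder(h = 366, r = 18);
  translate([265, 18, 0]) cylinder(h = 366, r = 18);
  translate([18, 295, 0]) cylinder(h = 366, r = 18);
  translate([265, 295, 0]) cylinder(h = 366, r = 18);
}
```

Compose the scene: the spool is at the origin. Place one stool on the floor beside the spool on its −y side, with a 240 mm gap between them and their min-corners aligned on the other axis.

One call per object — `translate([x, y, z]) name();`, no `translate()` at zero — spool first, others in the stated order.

spool();
translate([0, -553, 0]) stool();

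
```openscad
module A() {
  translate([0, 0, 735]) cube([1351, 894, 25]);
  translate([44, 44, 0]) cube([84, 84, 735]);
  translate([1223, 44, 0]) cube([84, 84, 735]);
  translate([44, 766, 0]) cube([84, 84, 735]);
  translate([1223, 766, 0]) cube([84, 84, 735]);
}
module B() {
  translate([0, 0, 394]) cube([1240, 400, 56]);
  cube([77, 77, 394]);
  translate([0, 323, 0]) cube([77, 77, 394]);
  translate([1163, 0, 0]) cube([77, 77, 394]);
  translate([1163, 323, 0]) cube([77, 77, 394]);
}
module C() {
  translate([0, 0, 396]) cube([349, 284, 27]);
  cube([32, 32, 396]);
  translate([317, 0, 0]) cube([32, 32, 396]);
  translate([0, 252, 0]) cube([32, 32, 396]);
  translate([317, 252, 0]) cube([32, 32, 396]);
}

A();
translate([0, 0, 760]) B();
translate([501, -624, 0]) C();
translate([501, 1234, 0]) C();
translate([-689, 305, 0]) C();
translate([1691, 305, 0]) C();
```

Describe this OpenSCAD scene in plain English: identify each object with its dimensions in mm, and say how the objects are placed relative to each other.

A is a table: top 1351 mm (x) × 894 mm (y), 25 mm thick, upper face at z = 760 mm, on four 84×84 mm square legs, each inset 44 mm from the nearest pair of top edges, running from z = 0 to the bottom of the top.

B is a long wooden bench with a 1240 mm (x) × 400 mm (y) seat, 56 mm thick, its top surface 450 mm above the floor. Four 77 mm square legs at the seat corners, flush with the edges, run from z = 0 to the seat underside.

C is a simple wooden stool: a rectangular seat 349 mm (x) by 284 mm (y), 27 mm thick, top face at z = 423 mm, on four square legs, each 32×32 mm in cross-section. The legs rest on z = 0, each flush with a corner of the seat.

The bench is on top of the table. Four stools sit around the table at the −y, +y, −x, +x sides.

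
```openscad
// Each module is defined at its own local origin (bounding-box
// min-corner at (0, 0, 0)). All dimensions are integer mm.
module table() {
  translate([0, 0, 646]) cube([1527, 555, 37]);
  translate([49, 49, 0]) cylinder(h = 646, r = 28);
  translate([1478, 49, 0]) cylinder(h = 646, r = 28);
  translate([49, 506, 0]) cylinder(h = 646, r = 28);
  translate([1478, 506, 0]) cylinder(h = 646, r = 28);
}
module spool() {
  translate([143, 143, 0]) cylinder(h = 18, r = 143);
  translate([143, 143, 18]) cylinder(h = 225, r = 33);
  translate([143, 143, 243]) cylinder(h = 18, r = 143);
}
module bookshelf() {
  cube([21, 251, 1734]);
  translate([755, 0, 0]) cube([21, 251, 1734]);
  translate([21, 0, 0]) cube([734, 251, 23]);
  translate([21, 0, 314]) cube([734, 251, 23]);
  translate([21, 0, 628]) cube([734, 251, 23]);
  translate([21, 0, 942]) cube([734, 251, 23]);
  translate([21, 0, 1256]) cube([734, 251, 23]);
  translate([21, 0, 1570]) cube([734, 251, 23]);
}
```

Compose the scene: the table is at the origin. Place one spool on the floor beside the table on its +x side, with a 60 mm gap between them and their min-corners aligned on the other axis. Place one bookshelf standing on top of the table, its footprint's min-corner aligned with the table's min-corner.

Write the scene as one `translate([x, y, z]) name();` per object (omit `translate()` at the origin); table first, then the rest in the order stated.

table();
translate([1587, 0, 0]) spool();
translate([0, 0, 683]) bookshelf();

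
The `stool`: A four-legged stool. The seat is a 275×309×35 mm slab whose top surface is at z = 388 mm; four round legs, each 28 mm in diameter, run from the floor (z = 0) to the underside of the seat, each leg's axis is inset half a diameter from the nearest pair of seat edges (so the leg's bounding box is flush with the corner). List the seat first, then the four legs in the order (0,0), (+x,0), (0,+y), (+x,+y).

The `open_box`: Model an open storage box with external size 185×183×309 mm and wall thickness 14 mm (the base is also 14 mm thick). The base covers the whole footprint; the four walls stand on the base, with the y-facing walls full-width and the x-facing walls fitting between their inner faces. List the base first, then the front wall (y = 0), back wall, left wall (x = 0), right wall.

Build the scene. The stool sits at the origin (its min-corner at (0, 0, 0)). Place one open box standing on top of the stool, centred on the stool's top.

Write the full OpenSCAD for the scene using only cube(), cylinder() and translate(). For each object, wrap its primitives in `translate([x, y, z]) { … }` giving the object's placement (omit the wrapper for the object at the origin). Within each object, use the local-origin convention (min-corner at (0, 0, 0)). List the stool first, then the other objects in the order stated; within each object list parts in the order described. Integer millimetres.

translate([0, 0, 353]) cube([275, 309, 35]);
translate([14, 14, 0]) cylinder(h = 353, r = 14);
translate([261, 14, 0]) cylinder(h = 353, r = 14);
translate([14, 295, 0]) cylinder(h = 353, r = 14);
translate([261, 295, 0]) cylinder(h = 353, r = 14);
translate([45, 63, 388]) {
  cube([185, 183, 14]);
  translate([0, 0, 14]) cube([185, 14, 295]);
  translate([0, 169, 14]) cube([185, 14, 295]);
  translate([0, 14, 14]) cube([14, 155, 295]);
  translate([171, 14, 14]) cube([14, 155, 295]);
}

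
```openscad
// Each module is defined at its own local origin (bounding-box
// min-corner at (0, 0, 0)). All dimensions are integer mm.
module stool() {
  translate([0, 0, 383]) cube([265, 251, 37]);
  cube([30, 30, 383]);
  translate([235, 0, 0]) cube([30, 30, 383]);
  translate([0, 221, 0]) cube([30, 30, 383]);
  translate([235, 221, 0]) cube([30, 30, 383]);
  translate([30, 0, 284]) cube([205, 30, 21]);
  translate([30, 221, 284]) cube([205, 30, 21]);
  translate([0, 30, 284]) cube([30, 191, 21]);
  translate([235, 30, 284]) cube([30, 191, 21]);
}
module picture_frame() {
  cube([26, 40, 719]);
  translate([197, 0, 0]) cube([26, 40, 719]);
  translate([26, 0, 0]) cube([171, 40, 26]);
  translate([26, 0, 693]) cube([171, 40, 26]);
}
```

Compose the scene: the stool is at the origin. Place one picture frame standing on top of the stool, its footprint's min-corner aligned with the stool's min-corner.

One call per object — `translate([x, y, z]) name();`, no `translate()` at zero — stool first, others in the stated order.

stool();
translate([0, 0, 420]) picture_frame();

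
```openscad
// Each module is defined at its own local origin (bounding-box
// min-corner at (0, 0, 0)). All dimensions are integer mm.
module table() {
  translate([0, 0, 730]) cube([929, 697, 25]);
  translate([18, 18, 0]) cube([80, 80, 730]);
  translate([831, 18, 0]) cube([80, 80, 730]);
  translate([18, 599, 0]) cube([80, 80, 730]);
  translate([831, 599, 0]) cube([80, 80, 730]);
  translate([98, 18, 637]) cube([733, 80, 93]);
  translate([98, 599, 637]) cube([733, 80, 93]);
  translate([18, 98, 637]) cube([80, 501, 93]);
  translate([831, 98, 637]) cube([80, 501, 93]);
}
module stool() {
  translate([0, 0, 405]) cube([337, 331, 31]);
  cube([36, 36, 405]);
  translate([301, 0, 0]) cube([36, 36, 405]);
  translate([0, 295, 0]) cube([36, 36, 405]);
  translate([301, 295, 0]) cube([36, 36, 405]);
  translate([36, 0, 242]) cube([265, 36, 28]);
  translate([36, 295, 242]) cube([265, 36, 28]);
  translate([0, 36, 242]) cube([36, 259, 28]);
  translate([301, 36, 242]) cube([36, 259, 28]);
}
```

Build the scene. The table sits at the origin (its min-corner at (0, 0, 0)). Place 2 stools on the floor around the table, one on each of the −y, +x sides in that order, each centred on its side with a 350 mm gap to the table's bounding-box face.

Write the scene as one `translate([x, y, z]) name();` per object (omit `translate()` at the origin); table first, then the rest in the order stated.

table();
translate([296, -681, 0]) stool();
translate([1279, 183, 0]) stool();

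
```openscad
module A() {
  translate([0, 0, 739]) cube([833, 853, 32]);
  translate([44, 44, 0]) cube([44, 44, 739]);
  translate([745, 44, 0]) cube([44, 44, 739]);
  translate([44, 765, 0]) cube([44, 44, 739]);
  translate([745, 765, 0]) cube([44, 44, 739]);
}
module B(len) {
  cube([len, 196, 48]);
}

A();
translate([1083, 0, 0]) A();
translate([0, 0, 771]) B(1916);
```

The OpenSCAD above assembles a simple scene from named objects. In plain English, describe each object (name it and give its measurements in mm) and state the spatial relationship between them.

A is a table: top 833 mm (x) × 853 mm (y), 32 mm thick, upper face at z = 771 mm, on four 44×44 mm square legs, each inset 44 mm from the nearest pair of top edges, running from z = 0 to the bottom of the top.

B is a rectangular beam 1916 mm long (x), 196 mm deep (y), 48 mm thick (z).

The beam spans the tops of two tables placed 250 mm apart, resting at z = 771 mm.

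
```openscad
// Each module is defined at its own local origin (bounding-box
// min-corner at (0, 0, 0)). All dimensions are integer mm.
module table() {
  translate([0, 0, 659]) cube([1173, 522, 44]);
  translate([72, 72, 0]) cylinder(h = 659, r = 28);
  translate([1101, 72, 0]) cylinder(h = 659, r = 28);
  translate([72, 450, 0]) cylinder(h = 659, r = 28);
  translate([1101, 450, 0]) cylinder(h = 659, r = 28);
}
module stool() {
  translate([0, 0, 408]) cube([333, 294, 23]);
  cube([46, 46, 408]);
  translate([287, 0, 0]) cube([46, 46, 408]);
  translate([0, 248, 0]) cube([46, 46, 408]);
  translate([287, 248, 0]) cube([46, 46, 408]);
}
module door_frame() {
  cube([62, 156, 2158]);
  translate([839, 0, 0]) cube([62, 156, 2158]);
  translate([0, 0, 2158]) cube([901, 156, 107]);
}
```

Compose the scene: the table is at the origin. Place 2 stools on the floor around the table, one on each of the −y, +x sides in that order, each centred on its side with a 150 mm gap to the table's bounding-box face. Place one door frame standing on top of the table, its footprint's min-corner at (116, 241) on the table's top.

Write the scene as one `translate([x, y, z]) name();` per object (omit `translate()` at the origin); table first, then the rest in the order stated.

table();
translate([420, -444, 0]) stool();
translate([1323, 114, 0]) stool();
translate([116, 241, 703]) door_frame();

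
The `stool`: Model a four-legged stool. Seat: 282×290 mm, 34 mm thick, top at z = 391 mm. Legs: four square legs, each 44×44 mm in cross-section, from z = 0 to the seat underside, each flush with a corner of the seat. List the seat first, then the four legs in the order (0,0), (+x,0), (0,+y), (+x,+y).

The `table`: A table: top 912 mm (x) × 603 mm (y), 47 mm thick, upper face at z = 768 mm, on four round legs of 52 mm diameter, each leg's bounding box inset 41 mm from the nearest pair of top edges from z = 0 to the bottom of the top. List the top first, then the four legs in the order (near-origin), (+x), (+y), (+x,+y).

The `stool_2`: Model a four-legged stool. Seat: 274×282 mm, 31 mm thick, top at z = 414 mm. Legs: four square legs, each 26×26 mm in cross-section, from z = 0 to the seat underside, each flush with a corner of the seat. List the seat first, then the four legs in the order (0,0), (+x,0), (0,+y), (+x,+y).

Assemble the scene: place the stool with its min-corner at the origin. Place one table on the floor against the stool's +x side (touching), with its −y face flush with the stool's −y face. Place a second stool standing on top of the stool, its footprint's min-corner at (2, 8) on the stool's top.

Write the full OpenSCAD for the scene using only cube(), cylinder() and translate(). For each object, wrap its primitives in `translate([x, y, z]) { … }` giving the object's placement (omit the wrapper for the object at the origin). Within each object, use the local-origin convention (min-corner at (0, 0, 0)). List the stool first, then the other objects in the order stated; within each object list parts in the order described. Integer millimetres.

translate([0, 0, 357]) cube([282, 290, 34]);
cube([44, 44, 357]);
translate([238, 0, 0]) cube([44, 44, 357]);
translate([0, 246, 0]) cube([44, 44, 357]);
translate([238, 246, 0]) cube([44, 44, 357]);
translate([282, 0, 0]) {
  translate([0, 0, 721]) cube([912, 603, 47]);
  translate([67, 67, 0]) cylinder(h = 721, r = 26);
  translate([845, 67, 0]) cylinder(h = 721, r = 26);
  translate([67, 536, 0]) cylinder(h = 721, r = 26);
  translate([845, 536, 0]) cylinder(h = 721, r = 26);
}
translate([2, 8, 391]) {
  translate([0, 0, 383]) cube([274, 282, 31]);
  cube([26, 26, 383]);
  translate([248, 0, 0]) cube([26, 26, 383]);
  translate([0, 256, 0]) cube([26, 26, 383]);
  translate([248, 256, 0]) cube([26, 26, 383]);
}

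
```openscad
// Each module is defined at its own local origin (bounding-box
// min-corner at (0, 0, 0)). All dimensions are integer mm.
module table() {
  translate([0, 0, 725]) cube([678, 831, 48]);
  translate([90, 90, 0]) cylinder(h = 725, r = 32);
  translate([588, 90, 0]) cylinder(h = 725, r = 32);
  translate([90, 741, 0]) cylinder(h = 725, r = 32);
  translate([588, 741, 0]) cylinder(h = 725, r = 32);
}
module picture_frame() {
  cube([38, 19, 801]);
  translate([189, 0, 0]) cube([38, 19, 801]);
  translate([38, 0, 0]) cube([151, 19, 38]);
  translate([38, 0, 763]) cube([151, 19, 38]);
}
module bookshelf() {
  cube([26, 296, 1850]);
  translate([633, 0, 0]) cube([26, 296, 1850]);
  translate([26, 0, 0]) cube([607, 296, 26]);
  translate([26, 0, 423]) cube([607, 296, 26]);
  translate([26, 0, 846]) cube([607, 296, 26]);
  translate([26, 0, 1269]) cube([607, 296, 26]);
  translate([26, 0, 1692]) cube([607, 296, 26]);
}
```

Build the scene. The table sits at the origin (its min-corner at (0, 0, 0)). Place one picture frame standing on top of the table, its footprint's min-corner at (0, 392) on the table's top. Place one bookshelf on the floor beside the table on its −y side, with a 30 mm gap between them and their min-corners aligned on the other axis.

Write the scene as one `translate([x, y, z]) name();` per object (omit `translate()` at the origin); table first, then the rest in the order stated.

table();
translate([0, 392, 773]) picture_frame();
translate([0, -326, 0]) bookshelf();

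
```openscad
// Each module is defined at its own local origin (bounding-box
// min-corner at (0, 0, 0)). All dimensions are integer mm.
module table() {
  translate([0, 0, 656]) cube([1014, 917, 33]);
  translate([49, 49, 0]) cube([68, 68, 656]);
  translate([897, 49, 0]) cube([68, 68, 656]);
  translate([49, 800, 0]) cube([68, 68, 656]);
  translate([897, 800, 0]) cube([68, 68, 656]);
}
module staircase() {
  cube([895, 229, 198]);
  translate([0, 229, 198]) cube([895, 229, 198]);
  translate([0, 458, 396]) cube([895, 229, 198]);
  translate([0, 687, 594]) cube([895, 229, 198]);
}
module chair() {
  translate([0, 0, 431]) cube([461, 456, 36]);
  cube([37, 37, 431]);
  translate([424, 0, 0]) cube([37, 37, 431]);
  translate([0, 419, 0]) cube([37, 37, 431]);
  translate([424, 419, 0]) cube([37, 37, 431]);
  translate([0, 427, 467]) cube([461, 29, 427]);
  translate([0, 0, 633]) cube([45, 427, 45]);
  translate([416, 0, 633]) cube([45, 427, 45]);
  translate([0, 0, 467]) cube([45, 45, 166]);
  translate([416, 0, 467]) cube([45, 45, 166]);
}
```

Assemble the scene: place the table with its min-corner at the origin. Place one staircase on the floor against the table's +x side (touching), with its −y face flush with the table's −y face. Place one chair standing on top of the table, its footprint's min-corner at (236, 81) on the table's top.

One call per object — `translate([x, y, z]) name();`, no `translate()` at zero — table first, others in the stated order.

table();
translate([1014, 0, 0]) staircase();
translate([236, 81, 689]) chair();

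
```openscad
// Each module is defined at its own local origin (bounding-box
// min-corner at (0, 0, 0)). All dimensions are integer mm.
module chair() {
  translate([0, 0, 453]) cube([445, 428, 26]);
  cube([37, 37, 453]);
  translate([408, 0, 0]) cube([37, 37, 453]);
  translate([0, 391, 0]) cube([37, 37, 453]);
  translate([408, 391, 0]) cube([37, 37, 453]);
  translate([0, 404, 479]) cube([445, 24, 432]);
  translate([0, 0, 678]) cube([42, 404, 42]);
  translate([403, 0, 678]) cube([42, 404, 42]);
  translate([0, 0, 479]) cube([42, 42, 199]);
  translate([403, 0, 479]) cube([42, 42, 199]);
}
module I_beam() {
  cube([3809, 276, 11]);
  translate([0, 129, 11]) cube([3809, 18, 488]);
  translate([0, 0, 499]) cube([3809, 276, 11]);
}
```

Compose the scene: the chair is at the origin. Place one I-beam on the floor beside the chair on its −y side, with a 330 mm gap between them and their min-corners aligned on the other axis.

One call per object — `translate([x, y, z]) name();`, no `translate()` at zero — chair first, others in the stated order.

chair();
translate([0, -606, 0]) I_beam();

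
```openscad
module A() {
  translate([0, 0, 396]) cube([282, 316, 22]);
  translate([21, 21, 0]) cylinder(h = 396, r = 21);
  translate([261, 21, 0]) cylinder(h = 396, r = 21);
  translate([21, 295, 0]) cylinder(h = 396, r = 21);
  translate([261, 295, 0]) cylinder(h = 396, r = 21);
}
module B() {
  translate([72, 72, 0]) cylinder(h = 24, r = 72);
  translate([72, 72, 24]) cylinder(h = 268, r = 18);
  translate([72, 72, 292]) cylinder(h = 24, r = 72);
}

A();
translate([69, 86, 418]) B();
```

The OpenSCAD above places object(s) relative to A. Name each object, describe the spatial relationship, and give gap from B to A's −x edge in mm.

A is a stool. B is a spool. The spool is on top of the stool, centred. The gap from the spool to the stool's −x edge is 69 mm.

The spool's min-x is at 69; the stool's min-x is 0; gap = 69 mm.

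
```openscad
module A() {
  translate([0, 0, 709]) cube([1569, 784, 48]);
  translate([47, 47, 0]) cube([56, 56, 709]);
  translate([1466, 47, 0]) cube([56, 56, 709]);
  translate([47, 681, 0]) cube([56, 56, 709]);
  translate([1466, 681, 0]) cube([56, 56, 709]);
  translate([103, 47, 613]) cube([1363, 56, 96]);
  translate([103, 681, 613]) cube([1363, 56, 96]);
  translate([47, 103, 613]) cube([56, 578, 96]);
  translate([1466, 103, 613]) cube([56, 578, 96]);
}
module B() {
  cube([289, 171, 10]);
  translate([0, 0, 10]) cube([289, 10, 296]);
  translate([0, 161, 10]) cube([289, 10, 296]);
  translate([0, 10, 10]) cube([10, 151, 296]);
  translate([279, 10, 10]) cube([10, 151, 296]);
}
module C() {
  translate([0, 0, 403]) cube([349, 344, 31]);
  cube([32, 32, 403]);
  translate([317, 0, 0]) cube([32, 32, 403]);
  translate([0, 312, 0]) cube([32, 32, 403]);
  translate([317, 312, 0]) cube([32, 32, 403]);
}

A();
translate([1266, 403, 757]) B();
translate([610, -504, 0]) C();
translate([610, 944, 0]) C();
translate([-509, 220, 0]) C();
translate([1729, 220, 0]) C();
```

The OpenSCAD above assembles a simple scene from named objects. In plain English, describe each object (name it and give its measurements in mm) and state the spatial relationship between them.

A is a table with a 1569×784 mm rectangular top, 48 mm thick, top surface at z = 757 mm, supported by four 56×56 mm square legs, each inset 47 mm from the nearest pair of top edges, running from the floor. Four apron rails, 56 mm thick and 96 mm tall, run between adjacent legs with their top edges flush with the underside of the top and their outer faces flush with the legs' outer faces.

B is an open storage box with external size 289×171×306 mm and wall thickness 10 mm (the base is also 10 mm thick). The base covers the whole footprint; the four walls stand on the base, with the y-facing walls full-width and the x-facing walls fitting between their inner faces.

C is a simple wooden stool: a rectangular seat 349 mm (x) by 344 mm (y), 31 mm thick, top face at z = 434 mm, on four square legs, each 32×32 mm in cross-section. The legs rest on z = 0, each flush with a corner of the seat.

The open box is on top of the table. Four stools sit around the table at the −y, +y, −x, +x sides.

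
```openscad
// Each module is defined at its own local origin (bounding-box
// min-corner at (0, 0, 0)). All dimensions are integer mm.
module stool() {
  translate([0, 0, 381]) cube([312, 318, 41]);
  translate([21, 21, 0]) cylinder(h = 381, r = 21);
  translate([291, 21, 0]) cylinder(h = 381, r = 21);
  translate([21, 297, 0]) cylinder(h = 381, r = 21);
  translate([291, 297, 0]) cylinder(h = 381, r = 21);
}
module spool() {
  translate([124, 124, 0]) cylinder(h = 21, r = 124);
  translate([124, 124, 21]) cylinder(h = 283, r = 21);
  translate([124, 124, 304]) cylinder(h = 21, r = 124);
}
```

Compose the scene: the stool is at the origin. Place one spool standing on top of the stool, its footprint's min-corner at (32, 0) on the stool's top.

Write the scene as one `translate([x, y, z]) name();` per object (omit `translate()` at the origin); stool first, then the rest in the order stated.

stool();
translate([32, 0, 422]) spool();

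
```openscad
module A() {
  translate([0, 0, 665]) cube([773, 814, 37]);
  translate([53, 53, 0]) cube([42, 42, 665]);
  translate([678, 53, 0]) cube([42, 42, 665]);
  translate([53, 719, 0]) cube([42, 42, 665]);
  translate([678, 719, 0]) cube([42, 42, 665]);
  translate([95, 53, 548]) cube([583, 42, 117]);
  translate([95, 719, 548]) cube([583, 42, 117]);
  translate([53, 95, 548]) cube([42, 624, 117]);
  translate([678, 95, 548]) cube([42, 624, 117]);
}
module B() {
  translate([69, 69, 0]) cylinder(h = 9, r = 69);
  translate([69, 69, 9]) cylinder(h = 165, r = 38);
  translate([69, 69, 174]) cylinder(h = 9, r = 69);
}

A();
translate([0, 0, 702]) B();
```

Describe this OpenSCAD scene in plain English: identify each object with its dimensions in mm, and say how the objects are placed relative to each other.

A is a rectangular dining table. The top is 773×814×37 mm with its upper surface at z = 702 mm. It stands on four 42×42 mm square legs, each inset 53 mm from the nearest pair of top edges, running from the floor to the underside of the top. Four apron rails, 42 mm thick and 117 mm tall, run between adjacent legs with their top edges flush with the underside of the top and their outer faces flush with the legs' outer faces.

B is a spool: two coaxial disc flanges of radius 69 mm and thickness 9 mm, joined by a core cylinder of radius 38 mm and height 165 mm. The lower flange rests on z = 0 and the three cylinders share a vertical axis.

The spool is on top of the table.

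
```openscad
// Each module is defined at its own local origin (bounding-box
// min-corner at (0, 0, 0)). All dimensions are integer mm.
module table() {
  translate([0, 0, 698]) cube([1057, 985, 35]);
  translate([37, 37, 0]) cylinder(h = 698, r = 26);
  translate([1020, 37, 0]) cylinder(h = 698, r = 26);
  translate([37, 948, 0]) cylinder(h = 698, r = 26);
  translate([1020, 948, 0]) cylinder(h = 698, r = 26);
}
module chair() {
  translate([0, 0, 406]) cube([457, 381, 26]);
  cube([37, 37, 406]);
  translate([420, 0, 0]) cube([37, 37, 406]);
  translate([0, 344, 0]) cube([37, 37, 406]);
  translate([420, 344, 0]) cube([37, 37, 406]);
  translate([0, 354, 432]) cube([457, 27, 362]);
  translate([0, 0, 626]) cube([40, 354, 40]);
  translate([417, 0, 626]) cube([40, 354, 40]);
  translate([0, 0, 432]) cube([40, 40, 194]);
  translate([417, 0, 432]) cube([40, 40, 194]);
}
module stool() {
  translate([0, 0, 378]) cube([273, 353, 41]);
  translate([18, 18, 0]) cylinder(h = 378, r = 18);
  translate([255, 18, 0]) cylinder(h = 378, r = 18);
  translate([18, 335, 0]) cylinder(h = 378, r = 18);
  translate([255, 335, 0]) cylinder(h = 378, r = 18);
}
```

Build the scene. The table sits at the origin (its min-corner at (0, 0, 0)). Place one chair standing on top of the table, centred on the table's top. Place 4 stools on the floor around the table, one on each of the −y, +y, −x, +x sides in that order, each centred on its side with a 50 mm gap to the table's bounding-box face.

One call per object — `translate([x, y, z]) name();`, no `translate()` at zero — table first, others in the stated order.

table();
translate([300, 302, 733]) chair();
translate([392, -403, 0]) stool();
translate([392, 1035, 0]) stool();
translate([-323, 316, 0]) stool();
translate([1107, 316, 0]) stool();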